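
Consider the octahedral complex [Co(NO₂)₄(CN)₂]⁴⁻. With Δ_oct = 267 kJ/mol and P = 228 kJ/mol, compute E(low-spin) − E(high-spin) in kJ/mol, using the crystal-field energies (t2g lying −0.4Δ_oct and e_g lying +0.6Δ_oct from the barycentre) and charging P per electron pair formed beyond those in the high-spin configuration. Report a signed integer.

-39

Ligand charges: 4×(-1) from NO₂⁻ and 2×(-1) from CN⁻ sum to -6; with overall charge -4, Co is +2.
Co sits in group 9; removing 2 electrons leaves Co²⁺ with 9 − 2 = 7 d electrons.
High-spin: t2g^5 e_g^2, CFSE = -0.8Δ_oct = -214 kJ/mol.
Low-spin: t2g^6 e_g^1, orbital CFSE = -1.8Δ_oct = -481 kJ/mol; plus 1 excess pair × P = +228 kJ/mol; total -253 kJ/mol.
The difference is -253 − (-214) = -39 kJ/mol, so low-spin lies lower.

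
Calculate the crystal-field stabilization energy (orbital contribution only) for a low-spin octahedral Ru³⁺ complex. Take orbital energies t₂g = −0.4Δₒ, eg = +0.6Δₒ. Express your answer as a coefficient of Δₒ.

-2.0 Δₒ

Ru sits in group 8; removing 3 electrons leaves Ru³⁺ with 8 − 3 = 5 d electrons.
Configuration: t₂g⁵ eg⁰.
CFSE = 5(-0.4Δₒ) + 0(0.6Δₒ) = -2.0Δₒ + 0.0Δₒ = -2.0Δₒ.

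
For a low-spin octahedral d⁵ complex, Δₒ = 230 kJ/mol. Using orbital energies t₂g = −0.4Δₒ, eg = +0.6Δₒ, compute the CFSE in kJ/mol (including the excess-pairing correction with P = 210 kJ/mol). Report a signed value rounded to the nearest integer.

-40

Configuration: t₂g⁵ eg⁰.
CFSE(orbital) = 5×(-0.4Δₒ) + 0×(0.6Δₒ) = -2.0Δₒ; with Δₒ = 230 kJ/mol that is -460 kJ/mol.
Relative to high-spin t₂g³ eg² (0 paired), the low-spin configuration has 2 additional pairs, contributing +2 × 210 = +420 kJ/mol.
Overall CFSE = -460 + 420 = -40 kJ/mol.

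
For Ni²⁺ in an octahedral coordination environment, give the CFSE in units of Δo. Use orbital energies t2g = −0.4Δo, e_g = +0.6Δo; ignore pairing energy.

-1.2 Δo

Ni²⁺: group 10, so d-count = 10 − 2 = 8.
For octahedral d⁸ the high- and low-spin configurations coincide.
Configuration: t2g^6 e_g^2.
CFSE = 6(-0.4Δo) + 2(0.6Δo) = -2.4Δo + 1.2Δo = -1.2Δo.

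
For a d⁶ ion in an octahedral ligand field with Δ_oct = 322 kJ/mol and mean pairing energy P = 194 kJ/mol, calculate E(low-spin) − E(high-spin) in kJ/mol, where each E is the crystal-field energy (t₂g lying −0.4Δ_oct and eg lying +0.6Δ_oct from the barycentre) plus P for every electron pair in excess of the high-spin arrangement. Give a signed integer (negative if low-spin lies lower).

In the high-spin limit (t₂g⁴ eg²) the orbital term is -0.4Δ_oct = -129 kJ/mol, with no excess pairing.
For low-spin the configuration is t₂g⁶ eg⁰: orbital energy -2.4 × 322 = -773 kJ/mol, and 2 additional pairs relative to high-spin add 388 kJ/mol, giving -385 kJ/mol.
E(LS) − E(HS) = -385 − (-129) = -256 kJ/mol.

-256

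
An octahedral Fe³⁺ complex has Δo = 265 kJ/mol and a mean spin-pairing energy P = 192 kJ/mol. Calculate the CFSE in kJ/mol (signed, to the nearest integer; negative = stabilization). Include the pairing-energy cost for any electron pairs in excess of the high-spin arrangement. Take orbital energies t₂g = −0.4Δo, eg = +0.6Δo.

Fe sits in group 8; removing 3 electrons leaves Fe³⁺ with 8 − 3 = 5 d electrons.
Here Δo > P (265 > 192), so the low-spin state is favoured.
Configuration: t₂g⁵ eg⁰.
Orbital CFSE = -2.0Δo = -2.0 × 265 = -530 kJ/mol.
Excess pairs vs high-spin: 2 − 0 = 2; pairing cost = +384 kJ/mol.
Net CFSE = -530 + 384 = -146 kJ/mol.

-146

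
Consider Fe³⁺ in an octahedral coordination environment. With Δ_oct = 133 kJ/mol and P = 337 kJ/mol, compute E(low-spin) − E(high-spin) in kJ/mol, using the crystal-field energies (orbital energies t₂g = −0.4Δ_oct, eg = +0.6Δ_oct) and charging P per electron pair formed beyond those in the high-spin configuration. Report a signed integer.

408

Group 8 minus oxidation state +3 gives a d⁵ configuration for Fe³⁺.
High-spin d⁵ fills as t₂g³ eg² with CFSE 3(−0.4) + 2(+0.6) = 0.0Δ_oct = 0 kJ/mol.
Low-spin: t₂g⁵ eg⁰, orbital CFSE = -2.0Δ_oct = -266 kJ/mol; plus 2 excess pairs × P = +674 kJ/mol; total 408 kJ/mol.
E(LS) − E(HS) = 408 − (0) = 408 kJ/mol.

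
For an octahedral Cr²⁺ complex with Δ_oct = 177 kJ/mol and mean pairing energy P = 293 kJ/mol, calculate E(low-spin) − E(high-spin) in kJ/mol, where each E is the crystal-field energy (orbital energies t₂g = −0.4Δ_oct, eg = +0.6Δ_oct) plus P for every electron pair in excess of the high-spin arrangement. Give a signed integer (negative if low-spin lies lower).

Group 6 minus oxidation state +2 gives a d⁴ configuration for Cr²⁺.
In the high-spin limit (t₂g³ eg¹) the orbital term is -0.6Δ_oct = -106 kJ/mol, with no excess pairing.
Low-spin: t₂g⁴ eg⁰, orbital CFSE = -1.6Δ_oct = -283 kJ/mol; plus 1 excess pair × P = +293 kJ/mol; total 10 kJ/mol.
The difference is 10 − (-106) = 116 kJ/mol, so high-spin lies lower.

116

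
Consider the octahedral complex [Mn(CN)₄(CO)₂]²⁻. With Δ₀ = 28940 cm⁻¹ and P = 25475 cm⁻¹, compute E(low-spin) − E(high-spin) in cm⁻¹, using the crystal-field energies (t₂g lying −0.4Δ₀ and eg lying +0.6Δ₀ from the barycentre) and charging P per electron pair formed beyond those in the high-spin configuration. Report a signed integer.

-6930

Ligand charges: 4×(-1) from CN⁻ and 2×(+0) from CO sum to -4; with overall charge -2, Mn is +2.
Mn is in group 7, so Mn²⁺ is d⁵ (7 − 2 = 5).
In the high-spin limit (t₂g³ eg²) the orbital term is 0.0Δ₀ = 0 cm⁻¹, with no excess pairing.
Low-spin t₂g⁵ eg⁰ gives -2.0Δ₀ = -57880 cm⁻¹, but forming 2 extra pairs costs 2P = 50950 cm⁻¹, so E(LS) = -57880 + 50950 = -6930 cm⁻¹.
E(LS) − E(HS) = -6930 − (0) = -6930 cm⁻¹.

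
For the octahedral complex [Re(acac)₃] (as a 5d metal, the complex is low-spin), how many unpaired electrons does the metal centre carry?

Each acac⁻ contributes -1; 3 × (-1) = -3. With overall charge +0, Re is in the +3 oxidation state.
Re sits in group 7; removing 3 electrons leaves Re³⁺ with 7 − 3 = 4 d electrons.
Configuration: t₂g⁴ eg⁰, giving 2 unpaired electrons.

2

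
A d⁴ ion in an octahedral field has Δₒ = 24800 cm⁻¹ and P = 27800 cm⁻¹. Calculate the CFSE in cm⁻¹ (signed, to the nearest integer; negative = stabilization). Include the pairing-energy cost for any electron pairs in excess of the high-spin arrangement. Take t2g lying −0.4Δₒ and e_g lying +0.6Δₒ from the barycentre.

-14880

With Δₒ < P the complex is high-spin.
Configuration: t2g^3 e_g^1.
Orbital CFSE = -0.6Δₒ = -0.6 × 24800 = -14880 cm⁻¹.
High-spin has no excess pairs, so no pairing correction applies.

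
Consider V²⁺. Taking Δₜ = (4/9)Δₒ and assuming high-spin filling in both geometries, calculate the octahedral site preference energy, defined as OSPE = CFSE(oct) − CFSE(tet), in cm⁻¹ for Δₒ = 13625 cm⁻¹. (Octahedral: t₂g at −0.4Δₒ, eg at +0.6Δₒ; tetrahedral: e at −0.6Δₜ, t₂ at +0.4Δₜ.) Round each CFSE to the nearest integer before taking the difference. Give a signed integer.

V sits in group 5; removing 2 electrons leaves V²⁺ with 5 − 2 = 3 d electrons.
Octahedral high-spin t2g^3 e_g^0: CFSE = -1.2 × 13625 = -16350 cm⁻¹.
Tetrahedral: e^2 t2^1, CFSE = 2(−0.6) + 1(+0.4) = -0.8Δₜ = -0.8 × (4/9) × 13625 = -4844 cm⁻¹.
OSPE = -16350 − (-4844) = -11506 cm⁻¹.

-11506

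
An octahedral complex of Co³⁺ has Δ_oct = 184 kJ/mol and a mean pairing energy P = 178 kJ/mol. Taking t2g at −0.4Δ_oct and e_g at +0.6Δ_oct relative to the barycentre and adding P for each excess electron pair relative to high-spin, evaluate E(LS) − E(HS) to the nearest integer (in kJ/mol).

Co sits in group 9; removing 3 electrons leaves Co³⁺ with 9 − 3 = 6 d electrons.
High-spin: t2g^4 e_g^2, CFSE = -0.4Δ_oct = -74 kJ/mol.
Low-spin t2g^6 e_g^0 gives -2.4Δ_oct = -442 kJ/mol, but forming 2 extra pairs costs 2P = 356 kJ/mol, so E(LS) = -442 + 356 = -86 kJ/mol.
E(LS) − E(HS) = -86 − (-74) = -12 kJ/mol.

-12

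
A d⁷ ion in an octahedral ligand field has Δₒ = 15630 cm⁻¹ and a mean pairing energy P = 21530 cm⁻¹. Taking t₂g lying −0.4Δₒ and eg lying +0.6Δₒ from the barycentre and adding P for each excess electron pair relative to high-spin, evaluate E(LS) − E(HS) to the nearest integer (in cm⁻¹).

In the high-spin limit (t₂g⁵ eg²) the orbital term is -0.8Δₒ = -12504 cm⁻¹, with no excess pairing.
Low-spin t₂g⁶ eg¹ gives -1.8Δₒ = -28134 cm⁻¹, but forming 1 extra pair costs 1P = 21530 cm⁻¹, so E(LS) = -28134 + 21530 = -6604 cm⁻¹.
Thus E(LS) − E(HS) = 5900 cm⁻¹.

5900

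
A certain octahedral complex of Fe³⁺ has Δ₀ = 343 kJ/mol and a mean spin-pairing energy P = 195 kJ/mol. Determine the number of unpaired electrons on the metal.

1

Group 8 minus oxidation state +3 gives a d⁵ configuration for Fe³⁺.
Here Δ₀ > P (343 > 195), so the low-spin state is favoured.
Filling d⁵ accordingly: t2g^5 e_g^0.
Unpaired electrons: 1.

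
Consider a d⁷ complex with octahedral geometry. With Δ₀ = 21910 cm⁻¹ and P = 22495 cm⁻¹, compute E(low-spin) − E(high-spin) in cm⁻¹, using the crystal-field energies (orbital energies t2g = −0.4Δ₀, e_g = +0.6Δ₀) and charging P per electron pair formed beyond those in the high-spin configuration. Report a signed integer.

585

In the high-spin limit (t2g^5 e_g^2) the orbital term is -0.8Δ₀ = -17528 cm⁻¹, with no excess pairing.
Low-spin t2g^6 e_g^1 gives -1.8Δ₀ = -39438 cm⁻¹, but forming 1 extra pair costs 1P = 22495 cm⁻¹, so E(LS) = -39438 + 22495 = -16943 cm⁻¹.
Thus E(LS) − E(HS) = 585 cm⁻¹.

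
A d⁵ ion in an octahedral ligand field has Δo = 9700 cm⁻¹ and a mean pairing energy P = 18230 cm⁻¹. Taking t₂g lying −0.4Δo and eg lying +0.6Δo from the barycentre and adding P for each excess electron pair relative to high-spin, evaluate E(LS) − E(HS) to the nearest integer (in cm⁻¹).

High-spin d⁵ fills as t₂g³ eg² with CFSE 3(−0.4) + 2(+0.6) = 0.0Δo = 0 cm⁻¹.
Low-spin: t₂g⁵ eg⁰, orbital CFSE = -2.0Δo = -19400 cm⁻¹; plus 2 excess pairs × P = +36460 cm⁻¹; total 17060 cm⁻¹.
The difference is 17060 − (0) = 17060 cm⁻¹, so high-spin lies lower.

17060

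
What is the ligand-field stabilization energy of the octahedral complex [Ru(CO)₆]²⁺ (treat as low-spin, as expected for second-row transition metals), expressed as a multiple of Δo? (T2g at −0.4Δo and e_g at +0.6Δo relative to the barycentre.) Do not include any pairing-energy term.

-2.4 Δo

CO is neutral, so the +2 overall charge sits on Ru: oxidation state +2.
Ru sits in group 8; removing 2 electrons leaves Ru²⁺ with 8 − 2 = 6 d electrons.
Configuration: t2g^6 e_g^0.
CFSE = 6(-0.4Δo) + 0(0.6Δo) = -2.4Δo + 0.0Δo = -2.4Δo.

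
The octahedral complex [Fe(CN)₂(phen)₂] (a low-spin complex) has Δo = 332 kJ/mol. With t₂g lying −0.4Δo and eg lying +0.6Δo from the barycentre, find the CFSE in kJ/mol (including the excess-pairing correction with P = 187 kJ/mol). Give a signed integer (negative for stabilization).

-423

Ligand charges: 2×(-1) from CN⁻ and 2×(+0) from phen sum to -2; with overall charge +0, Fe is +2.
Fe is in group 8, so Fe²⁺ is d⁶ (8 − 2 = 6).
Electron filling gives t₂g⁶ eg⁰.
CFSE(orbital) = 6×(-0.4Δo) + 0×(0.6Δo) = -2.4Δo; with Δo = 332 kJ/mol that is -797 kJ/mol.
Relative to high-spin t₂g⁴ eg² (1 paired), the low-spin configuration has 2 additional pairs, contributing +2 × 187 = +374 kJ/mol.
Overall CFSE = -797 + 374 = -423 kJ/mol.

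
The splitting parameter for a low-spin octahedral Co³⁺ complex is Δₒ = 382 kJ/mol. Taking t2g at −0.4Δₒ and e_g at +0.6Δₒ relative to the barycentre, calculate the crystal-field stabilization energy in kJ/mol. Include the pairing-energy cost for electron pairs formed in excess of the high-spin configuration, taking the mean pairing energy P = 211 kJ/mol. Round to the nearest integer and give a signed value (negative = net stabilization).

Co³⁺: group 9, so d-count = 9 − 3 = 6.
Electron filling gives t2g^6 e_g^0.
The orbital stabilization is -2.4Δₒ = -2.4 × 382 = -917 kJ/mol.
High-spin d⁶ would be t2g^4 e_g^2 with 1 pair; low-spin has 3, so 2 excess pairs cost +2P = +422 kJ/mol.
Overall CFSE = -917 + 422 = -495 kJ/mol.

-495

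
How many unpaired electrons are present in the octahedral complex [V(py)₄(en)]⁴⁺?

Ligand charges: 4×(+0) from py and 1×(+0) from en sum to +0; with overall charge +4, V is +4.
V⁴⁺: group 5, so d-count = 5 − 4 = 1.
Configuration: t2g^1 e_g^0, giving 1 unpaired electron.

1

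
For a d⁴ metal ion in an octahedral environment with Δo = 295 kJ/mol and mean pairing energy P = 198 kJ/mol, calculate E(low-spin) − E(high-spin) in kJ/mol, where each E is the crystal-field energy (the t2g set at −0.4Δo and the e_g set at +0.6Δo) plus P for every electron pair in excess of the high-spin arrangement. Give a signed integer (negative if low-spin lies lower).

High-spin d⁴ fills as t2g^3 e_g^1 with CFSE 3(−0.4) + 1(+0.6) = -0.6Δo = -177 kJ/mol.
Low-spin: t2g^4 e_g^0, orbital CFSE = -1.6Δo = -472 kJ/mol; plus 1 excess pair × P = +198 kJ/mol; total -274 kJ/mol.
E(LS) − E(HS) = -274 − (-177) = -97 kJ/mol.

-97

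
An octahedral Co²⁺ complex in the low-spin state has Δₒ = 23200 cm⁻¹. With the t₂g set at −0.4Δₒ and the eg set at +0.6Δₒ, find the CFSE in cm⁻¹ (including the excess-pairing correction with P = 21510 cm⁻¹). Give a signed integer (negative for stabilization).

Group 9 minus oxidation state +2 gives a d⁷ configuration for Co²⁺.
The d⁷ electrons fill as t₂g⁶ eg¹.
Orbital CFSE = 6(-0.4) + 1(0.6) = -1.8Δₒ = -1.8 × 23200 = -41760 cm⁻¹.
High-spin d⁷ would be t₂g⁵ eg² with 2 pairs; low-spin has 3, so 1 excess pair costs +1P = +21510 cm⁻¹.
Net CFSE = -41760 + 21510 = -20250 cm⁻¹.

-20250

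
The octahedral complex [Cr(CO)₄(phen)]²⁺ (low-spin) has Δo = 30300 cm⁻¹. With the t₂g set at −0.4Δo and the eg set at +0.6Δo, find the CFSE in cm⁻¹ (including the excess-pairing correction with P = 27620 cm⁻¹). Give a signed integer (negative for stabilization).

-20860

Ligand charges: 4×(+0) from CO and 1×(+0) from phen sum to +0; with overall charge +2, Cr is +2.
Cr is in group 6, so Cr²⁺ is d⁴ (6 − 2 = 4).
Configuration: t₂g⁴ eg⁰.
CFSE(orbital) = 4×(-0.4Δo) + 0×(0.6Δo) = -1.6Δo; with Δo = 30300 cm⁻¹ that is -48480 cm⁻¹.
High-spin d⁴ would be t₂g³ eg¹ with 0 pairs; low-spin has 1, so 1 excess pair costs +1P = +27620 cm⁻¹.
Combining: -48480 + 27620 = -20860 cm⁻¹.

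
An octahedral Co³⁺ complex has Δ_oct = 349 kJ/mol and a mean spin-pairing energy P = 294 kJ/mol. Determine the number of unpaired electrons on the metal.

0

Group 9 minus oxidation state +3 gives a d⁶ configuration for Co³⁺.
Since Δ_oct = 349 kJ/mol > P = 294 kJ/mol, the complex adopts the low-spin configuration.
Configuration: t2g^6 e_g^0.
Unpaired electrons: 0.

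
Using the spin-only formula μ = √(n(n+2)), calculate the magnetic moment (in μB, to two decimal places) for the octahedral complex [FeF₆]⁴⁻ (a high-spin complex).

Each F⁻ contributes -1; 6 × (-1) = -6. With overall charge -4, Fe is in the +2 oxidation state.
Fe²⁺: group 8, so d-count = 8 − 2 = 6.
Configuration: t₂g⁴ eg² → 4 unpaired electrons.
μ(spin-only) = √[4(4+2)] = √24 ≈ 4.90 μB.

4.90 μB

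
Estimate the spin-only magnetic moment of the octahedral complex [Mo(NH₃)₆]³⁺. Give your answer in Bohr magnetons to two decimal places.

3.87 Bohr magnetons

NH₃ is neutral, so the +3 overall charge sits on Mo: oxidation state +3.
Mo³⁺: group 6, so d-count = 6 − 3 = 3.
For octahedral d³ the high- and low-spin configurations coincide.
Configuration: t2g^3 e_g^0 → 3 unpaired electrons.
μ(spin-only) = √[3(3+2)] = √15 ≈ 3.87 Bohr magnetons.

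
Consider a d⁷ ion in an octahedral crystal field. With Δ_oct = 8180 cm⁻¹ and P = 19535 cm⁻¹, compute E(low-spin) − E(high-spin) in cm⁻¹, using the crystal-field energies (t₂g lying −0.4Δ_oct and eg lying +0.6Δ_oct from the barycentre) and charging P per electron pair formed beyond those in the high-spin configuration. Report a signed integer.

In the high-spin limit (t₂g⁵ eg²) the orbital term is -0.8Δ_oct = -6544 cm⁻¹, with no excess pairing.
Low-spin t₂g⁶ eg¹ gives -1.8Δ_oct = -14724 cm⁻¹, but forming 1 extra pair costs 1P = 19535 cm⁻¹, so E(LS) = -14724 + 19535 = 4811 cm⁻¹.
Thus E(LS) − E(HS) = 11355 cm⁻¹.

11355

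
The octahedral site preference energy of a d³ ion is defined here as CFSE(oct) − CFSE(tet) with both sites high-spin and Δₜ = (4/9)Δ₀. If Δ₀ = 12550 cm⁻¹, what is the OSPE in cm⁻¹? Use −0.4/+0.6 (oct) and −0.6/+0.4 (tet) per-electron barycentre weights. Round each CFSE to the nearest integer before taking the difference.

In an octahedral site d³ (HS) is t2g^3 e_g^0, giving CFSE(oct) = -1.2Δ₀ = -15060 cm⁻¹.
In a tetrahedral site the filling is e^2 t2^1: CFSE(tet) = -0.8Δₜ = -0.8 × (4/9)(12550) = -4462 cm⁻¹.
OSPE = -15060 − (-4462) = -10598 cm⁻¹.

-10598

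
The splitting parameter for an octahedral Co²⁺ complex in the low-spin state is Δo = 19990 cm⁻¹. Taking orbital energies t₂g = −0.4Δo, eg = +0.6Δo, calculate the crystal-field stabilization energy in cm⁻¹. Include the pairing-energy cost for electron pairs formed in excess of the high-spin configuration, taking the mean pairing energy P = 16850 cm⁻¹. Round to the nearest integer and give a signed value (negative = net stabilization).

Group 9 minus oxidation state +2 gives a d⁷ configuration for Co²⁺.
Electron filling gives t₂g⁶ eg¹.
CFSE(orbital) = 6×(-0.4Δo) + 1×(0.6Δo) = -1.8Δo; with Δo = 19990 cm⁻¹ that is -35982 cm⁻¹.
High-spin d⁷ would be t₂g⁵ eg² with 2 pairs; low-spin has 3, so 1 excess pair costs +1P = +16850 cm⁻¹.
Net CFSE = -35982 + 16850 = -19132 cm⁻¹.

-19132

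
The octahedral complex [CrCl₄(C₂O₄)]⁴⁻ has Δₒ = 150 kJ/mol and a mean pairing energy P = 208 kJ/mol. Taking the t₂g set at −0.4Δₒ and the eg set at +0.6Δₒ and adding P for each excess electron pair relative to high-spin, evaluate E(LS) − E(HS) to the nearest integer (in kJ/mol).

58

Ligand charges: 4×(-1) from Cl⁻ and 1×(-2) from C₂O₄²⁻ sum to -6; with overall charge -4, Cr is +2.
Cr sits in group 6; removing 2 electrons leaves Cr²⁺ with 6 − 2 = 4 d electrons.
High-spin d⁴ fills as t₂g³ eg¹ with CFSE 3(−0.4) + 1(+0.6) = -0.6Δₒ = -90 kJ/mol.
For low-spin the configuration is t₂g⁴ eg⁰: orbital energy -1.6 × 150 = -240 kJ/mol, and 1 additional pair relative to high-spin adds 208 kJ/mol, giving -32 kJ/mol.
The difference is -32 − (-90) = 58 kJ/mol, so high-spin lies lower.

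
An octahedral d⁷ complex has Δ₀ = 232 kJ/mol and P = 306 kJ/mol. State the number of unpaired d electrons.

3

With Δ₀ < P the complex is high-spin.
Filling d⁷ accordingly: t₂g⁵ eg².
Unpaired electrons: 3.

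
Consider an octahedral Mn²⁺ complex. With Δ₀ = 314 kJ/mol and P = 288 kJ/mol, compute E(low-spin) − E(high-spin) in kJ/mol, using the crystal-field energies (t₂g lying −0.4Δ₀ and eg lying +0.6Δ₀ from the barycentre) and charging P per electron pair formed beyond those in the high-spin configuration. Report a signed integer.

Mn is in group 7, so Mn²⁺ is d⁵ (7 − 2 = 5).
In the high-spin limit (t₂g³ eg²) the orbital term is 0.0Δ₀ = 0 kJ/mol, with no excess pairing.
Low-spin: t₂g⁵ eg⁰, orbital CFSE = -2.0Δ₀ = -628 kJ/mol; plus 2 excess pairs × P = +576 kJ/mol; total -52 kJ/mol.
E(LS) − E(HS) = -52 − (0) = -52 kJ/mol.

-52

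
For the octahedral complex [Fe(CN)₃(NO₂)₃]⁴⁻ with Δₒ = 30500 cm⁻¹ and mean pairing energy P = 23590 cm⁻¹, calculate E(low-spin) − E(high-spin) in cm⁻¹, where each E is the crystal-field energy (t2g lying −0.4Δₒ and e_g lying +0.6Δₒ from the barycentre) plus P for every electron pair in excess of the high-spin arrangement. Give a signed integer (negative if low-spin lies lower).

-13820

Ligand charges: 3×(-1) from CN⁻ and 3×(-1) from NO₂⁻ sum to -6; with overall charge -4, Fe is +2.
Fe is in group 8, so Fe²⁺ is d⁶ (8 − 2 = 6).
High-spin: t2g^4 e_g^2, CFSE = -0.4Δₒ = -12200 cm⁻¹.
Low-spin t2g^6 e_g^0 gives -2.4Δₒ = -73200 cm⁻¹, but forming 2 extra pairs costs 2P = 47180 cm⁻¹, so E(LS) = -73200 + 47180 = -26020 cm⁻¹.
E(LS) − E(HS) = -26020 − (-12200) = -13820 cm⁻¹.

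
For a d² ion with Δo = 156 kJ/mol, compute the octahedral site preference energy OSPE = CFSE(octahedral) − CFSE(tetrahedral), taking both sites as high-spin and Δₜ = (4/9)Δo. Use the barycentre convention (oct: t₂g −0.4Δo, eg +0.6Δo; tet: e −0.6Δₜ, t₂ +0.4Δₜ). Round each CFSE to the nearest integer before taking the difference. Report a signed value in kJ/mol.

Octahedral high-spin t2g^2 e_g^0: CFSE = -0.8 × 156 = -125 kJ/mol.
Tetrahedral: e^2 t2^0, CFSE = 2(−0.6) + 0(+0.4) = -1.2Δₜ = -1.2 × (4/9) × 156 = -83 kJ/mol.
OSPE = CFSE(oct) − CFSE(tet) = -125 − (-83) = -42 kJ/mol.

-42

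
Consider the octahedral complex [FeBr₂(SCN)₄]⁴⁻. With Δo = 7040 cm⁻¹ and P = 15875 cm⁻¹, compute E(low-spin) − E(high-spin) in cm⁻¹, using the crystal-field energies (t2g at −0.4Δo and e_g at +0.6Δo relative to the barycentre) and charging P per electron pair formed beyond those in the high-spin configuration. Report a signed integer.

Ligand charges: 2×(-1) from Br⁻ and 4×(-1) from SCN⁻ sum to -6; with overall charge -4, Fe is +2.
Group 8 minus oxidation state +2 gives a d⁶ configuration for Fe²⁺.
High-spin: t2g^4 e_g^2, CFSE = -0.4Δo = -2816 cm⁻¹.
For low-spin the configuration is t2g^6 e_g^0: orbital energy -2.4 × 7040 = -16896 cm⁻¹, and 2 additional pairs relative to high-spin add 31750 cm⁻¹, giving 14854 cm⁻¹.
E(LS) − E(HS) = 14854 − (-2816) = 17670 cm⁻¹.

17670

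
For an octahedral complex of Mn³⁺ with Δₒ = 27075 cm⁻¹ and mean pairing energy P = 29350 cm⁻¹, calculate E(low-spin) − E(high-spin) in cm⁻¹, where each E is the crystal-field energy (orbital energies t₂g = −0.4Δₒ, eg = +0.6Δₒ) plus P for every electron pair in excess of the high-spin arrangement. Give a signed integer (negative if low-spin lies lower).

Mn sits in group 7; removing 3 electrons leaves Mn³⁺ with 7 − 3 = 4 d electrons.
High-spin: t₂g³ eg¹, CFSE = -0.6Δₒ = -16245 cm⁻¹.
For low-spin the configuration is t₂g⁴ eg⁰: orbital energy -1.6 × 27075 = -43320 cm⁻¹, and 1 additional pair relative to high-spin adds 29350 cm⁻¹, giving -13970 cm⁻¹.
The difference is -13970 − (-16245) = 2275 cm⁻¹, so high-spin lies lower.

2275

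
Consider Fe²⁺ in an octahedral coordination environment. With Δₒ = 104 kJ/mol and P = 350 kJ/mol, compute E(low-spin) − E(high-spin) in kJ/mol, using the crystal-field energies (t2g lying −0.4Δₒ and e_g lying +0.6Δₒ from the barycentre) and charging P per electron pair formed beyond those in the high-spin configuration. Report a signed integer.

492

Fe²⁺: group 8, so d-count = 8 − 2 = 6.
In the high-spin limit (t2g^4 e_g^2) the orbital term is -0.4Δₒ = -42 kJ/mol, with no excess pairing.
Low-spin: t2g^6 e_g^0, orbital CFSE = -2.4Δₒ = -250 kJ/mol; plus 2 excess pairs × P = +700 kJ/mol; total 450 kJ/mol.
E(LS) − E(HS) = 450 − (-42) = 492 kJ/mol.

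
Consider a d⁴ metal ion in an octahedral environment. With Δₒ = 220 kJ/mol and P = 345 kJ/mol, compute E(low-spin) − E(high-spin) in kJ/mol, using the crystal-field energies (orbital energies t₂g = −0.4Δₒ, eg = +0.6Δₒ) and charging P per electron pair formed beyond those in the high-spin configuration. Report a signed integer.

High-spin: t₂g³ eg¹, CFSE = -0.6Δₒ = -132 kJ/mol.
For low-spin the configuration is t₂g⁴ eg⁰: orbital energy -1.6 × 220 = -352 kJ/mol, and 1 additional pair relative to high-spin adds 345 kJ/mol, giving -7 kJ/mol.
The difference is -7 − (-132) = 125 kJ/mol, so high-spin lies lower.

125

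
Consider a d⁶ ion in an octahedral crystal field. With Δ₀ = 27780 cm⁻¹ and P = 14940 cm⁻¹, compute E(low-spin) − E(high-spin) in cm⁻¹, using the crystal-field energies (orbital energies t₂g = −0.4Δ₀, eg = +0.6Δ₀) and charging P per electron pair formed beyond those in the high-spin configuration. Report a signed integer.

High-spin d⁶ fills as t₂g⁴ eg² with CFSE 4(−0.4) + 2(+0.6) = -0.4Δ₀ = -11112 cm⁻¹.
Low-spin t₂g⁶ eg⁰ gives -2.4Δ₀ = -66672 cm⁻¹, but forming 2 extra pairs costs 2P = 29880 cm⁻¹, so E(LS) = -66672 + 29880 = -36792 cm⁻¹.
Thus E(LS) − E(HS) = -25680 cm⁻¹.

-25680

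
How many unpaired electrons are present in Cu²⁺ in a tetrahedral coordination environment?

Cu sits in group 11; removing 2 electrons leaves Cu²⁺ with 11 − 2 = 9 d electrons.
With tetrahedral geometry the complex is necessarily high-spin.
Configuration: e^4 t2^5, giving 1 unpaired electron.

1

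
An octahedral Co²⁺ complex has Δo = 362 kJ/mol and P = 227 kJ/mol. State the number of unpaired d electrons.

1

Group 9 minus oxidation state +2 gives a d⁷ configuration for Co²⁺.
With Δo > P the complex is low-spin.
Filling d⁷ accordingly: t₂g⁶ eg¹.
Unpaired electrons: 1.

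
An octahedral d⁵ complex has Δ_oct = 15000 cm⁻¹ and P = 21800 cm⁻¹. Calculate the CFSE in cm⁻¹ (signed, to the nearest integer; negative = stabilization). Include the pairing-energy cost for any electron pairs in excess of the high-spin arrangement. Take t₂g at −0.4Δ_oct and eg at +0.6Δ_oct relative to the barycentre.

0

Here Δ_oct < P (15000 < 21800), so the high-spin state is favoured.
That gives t₂g³ eg².
Orbital CFSE = 0.0Δ_oct = 0.0 × 15000 = 0 cm⁻¹.
High-spin has no excess pairs, so no pairing correction applies.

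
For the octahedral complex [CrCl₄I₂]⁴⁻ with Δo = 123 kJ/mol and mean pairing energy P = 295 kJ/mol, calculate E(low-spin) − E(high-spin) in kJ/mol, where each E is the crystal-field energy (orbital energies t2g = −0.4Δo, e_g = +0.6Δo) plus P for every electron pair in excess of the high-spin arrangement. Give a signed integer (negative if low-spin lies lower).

Ligand charges: 4×(-1) from Cl⁻ and 2×(-1) from I⁻ sum to -6; with overall charge -4, Cr is +2.
Cr is in group 6, so Cr²⁺ is d⁴ (6 − 2 = 4).
In the high-spin limit (t2g^3 e_g^1) the orbital term is -0.6Δo = -74 kJ/mol, with no excess pairing.
Low-spin t2g^4 e_g^0 gives -1.6Δo = -197 kJ/mol, but forming 1 extra pair costs 1P = 295 kJ/mol, so E(LS) = -197 + 295 = 98 kJ/mol.
The difference is 98 − (-74) = 172 kJ/mol, so high-spin lies lower.

172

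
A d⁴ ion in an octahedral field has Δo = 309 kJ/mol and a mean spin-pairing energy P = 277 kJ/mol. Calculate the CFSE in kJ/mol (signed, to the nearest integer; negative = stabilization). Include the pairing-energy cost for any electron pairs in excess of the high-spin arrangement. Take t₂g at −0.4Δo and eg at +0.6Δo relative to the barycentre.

-217

Since Δo = 309 kJ/mol > P = 277 kJ/mol, the complex adopts the low-spin configuration.
Configuration: t₂g⁴ eg⁰.
Orbital CFSE = -1.6Δo = -1.6 × 309 = -494 kJ/mol.
Excess pairs vs high-spin: 1 − 0 = 1; pairing cost = +277 kJ/mol.
Net CFSE = -494 + 277 = -217 kJ/mol.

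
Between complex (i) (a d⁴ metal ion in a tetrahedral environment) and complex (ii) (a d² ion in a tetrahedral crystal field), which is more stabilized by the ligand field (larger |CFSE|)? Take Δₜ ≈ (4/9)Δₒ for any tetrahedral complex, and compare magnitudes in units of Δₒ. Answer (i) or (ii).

(ii)

(i): Tetrahedral splitting is small, so the complex is high-spin; e² t₂², CFSE = -0.4Δₜ ≈ -0.18Δₒ.
(ii): Tetrahedral splitting is small, so the complex is high-spin; e^2 t2^0, CFSE = -1.2Δₜ ≈ -0.53Δₒ.
So (ii) has the larger |CFSE|.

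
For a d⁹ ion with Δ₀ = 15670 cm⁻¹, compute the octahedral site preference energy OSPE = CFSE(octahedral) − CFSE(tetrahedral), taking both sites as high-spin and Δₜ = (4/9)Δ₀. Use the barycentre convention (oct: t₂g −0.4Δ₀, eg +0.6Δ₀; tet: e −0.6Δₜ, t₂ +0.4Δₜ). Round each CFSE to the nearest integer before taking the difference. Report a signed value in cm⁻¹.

-6616

Octahedral high-spin t2g^6 e_g^3: CFSE = -0.6 × 15670 = -9402 cm⁻¹.
In a tetrahedral site the filling is e^4 t2^5: CFSE(tet) = -0.4Δₜ = -0.4 × (4/9)(15670) = -2786 cm⁻¹.
Subtracting, OSPE = -9402 − (-2786) = -6616 cm⁻¹.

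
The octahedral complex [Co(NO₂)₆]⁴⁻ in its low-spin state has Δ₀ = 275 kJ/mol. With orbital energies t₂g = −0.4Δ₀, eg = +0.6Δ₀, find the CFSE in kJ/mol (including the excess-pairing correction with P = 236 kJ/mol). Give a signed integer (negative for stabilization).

-259

Each NO₂⁻ contributes -1; 6 × (-1) = -6. With overall charge -4, Co is in the +2 oxidation state.
Co²⁺: group 9, so d-count = 9 − 2 = 7.
The d⁷ electrons fill as t₂g⁶ eg¹.
The orbital stabilization is -1.8Δ₀ = -1.8 × 275 = -495 kJ/mol.
Pairing penalty: 3 pairs vs 2 in the high-spin reference → 1 extra × P = 236 kJ/mol.
Net CFSE = -495 + 236 = -259 kJ/mol.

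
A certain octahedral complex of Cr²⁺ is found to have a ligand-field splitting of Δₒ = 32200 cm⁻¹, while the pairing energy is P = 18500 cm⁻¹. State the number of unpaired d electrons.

Cr is in group 6, so Cr²⁺ is d⁴ (6 − 2 = 4).
Δₒ > P, so pairing is preferred: the ground state is low-spin.
That gives t2g^4 e_g^0.
Unpaired electrons: 2.

2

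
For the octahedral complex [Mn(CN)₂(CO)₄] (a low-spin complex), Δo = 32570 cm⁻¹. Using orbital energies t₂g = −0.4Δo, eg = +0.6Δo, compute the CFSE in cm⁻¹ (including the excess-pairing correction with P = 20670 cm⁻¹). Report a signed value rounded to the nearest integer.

Ligand charges: 2×(-1) from CN⁻ and 4×(+0) from CO sum to -2; with overall charge +0, Mn is +2.
Mn²⁺: group 7, so d-count = 7 − 2 = 5.
Configuration: t₂g⁵ eg⁰.
CFSE(orbital) = 5×(-0.4Δo) + 0×(0.6Δo) = -2.0Δo; with Δo = 32570 cm⁻¹ that is -65140 cm⁻¹.
Relative to high-spin t₂g³ eg² (0 paired), the low-spin configuration has 2 additional pairs, contributing +2 × 20670 = +41340 cm⁻¹.
Combining: -65140 + 41340 = -23800 cm⁻¹.

-23800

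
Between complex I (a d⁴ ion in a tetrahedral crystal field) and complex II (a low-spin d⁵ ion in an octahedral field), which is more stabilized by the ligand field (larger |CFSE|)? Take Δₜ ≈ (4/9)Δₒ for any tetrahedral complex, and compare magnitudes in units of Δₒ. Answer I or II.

I: Tetrahedral splitting is small, so the complex is high-spin; e² t₂², CFSE = -0.4Δₜ ≈ -0.18Δₒ.
II: t2g^5 e_g^0, CFSE = -2.0Δₒ.
So II has the larger |CFSE|.

II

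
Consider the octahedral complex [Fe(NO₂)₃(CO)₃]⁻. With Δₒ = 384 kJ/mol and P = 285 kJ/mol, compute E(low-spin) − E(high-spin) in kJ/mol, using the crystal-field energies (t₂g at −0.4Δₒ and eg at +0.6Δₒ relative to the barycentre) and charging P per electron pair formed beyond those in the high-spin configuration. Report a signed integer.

Ligand charges: 3×(-1) from NO₂⁻ and 3×(+0) from CO sum to -3; with overall charge -1, Fe is +2.
Group 8 minus oxidation state +2 gives a d⁶ configuration for Fe²⁺.
High-spin d⁶ fills as t₂g⁴ eg² with CFSE 4(−0.4) + 2(+0.6) = -0.4Δₒ = -154 kJ/mol.
For low-spin the configuration is t₂g⁶ eg⁰: orbital energy -2.4 × 384 = -922 kJ/mol, and 2 additional pairs relative to high-spin add 570 kJ/mol, giving -352 kJ/mol.
The difference is -352 − (-154) = -198 kJ/mol, so low-spin lies lower.

-198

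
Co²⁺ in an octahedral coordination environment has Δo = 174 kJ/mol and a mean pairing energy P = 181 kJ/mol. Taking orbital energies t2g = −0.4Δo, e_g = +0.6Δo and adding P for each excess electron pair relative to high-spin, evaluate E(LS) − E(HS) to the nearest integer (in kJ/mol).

7

Co²⁺: group 9, so d-count = 9 − 2 = 7.
In the high-spin limit (t2g^5 e_g^2) the orbital term is -0.8Δo = -139 kJ/mol, with no excess pairing.
For low-spin the configuration is t2g^6 e_g^1: orbital energy -1.8 × 174 = -313 kJ/mol, and 1 additional pair relative to high-spin adds 181 kJ/mol, giving -132 kJ/mol.
Thus E(LS) − E(HS) = 7 kJ/mol.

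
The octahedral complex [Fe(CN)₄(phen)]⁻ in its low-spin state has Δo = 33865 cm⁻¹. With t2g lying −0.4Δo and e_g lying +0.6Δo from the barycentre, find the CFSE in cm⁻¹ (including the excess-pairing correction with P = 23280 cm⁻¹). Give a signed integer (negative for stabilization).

Ligand charges: 4×(-1) from CN⁻ and 1×(+0) from phen sum to -4; with overall charge -1, Fe is +3.
Fe is in group 8, so Fe³⁺ is d⁵ (8 − 3 = 5).
Electron filling gives t2g^5 e_g^0.
CFSE(orbital) = 5×(-0.4Δo) + 0×(0.6Δo) = -2.0Δo; with Δo = 33865 cm⁻¹ that is -67730 cm⁻¹.
Relative to high-spin t2g^3 e_g^2 (0 paired), the low-spin configuration has 2 additional pairs, contributing +2 × 23280 = +46560 cm⁻¹.
Overall CFSE = -67730 + 46560 = -21170 cm⁻¹.

-21170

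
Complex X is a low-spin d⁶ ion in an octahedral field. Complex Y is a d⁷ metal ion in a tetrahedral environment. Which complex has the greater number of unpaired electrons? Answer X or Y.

X: t₂g⁶ eg⁰ → 0 unpaired.
Y: Tetrahedral splitting is small, so the complex is high-spin; e⁴ t₂³ → 3 unpaired.
So Y has more unpaired electrons.

Y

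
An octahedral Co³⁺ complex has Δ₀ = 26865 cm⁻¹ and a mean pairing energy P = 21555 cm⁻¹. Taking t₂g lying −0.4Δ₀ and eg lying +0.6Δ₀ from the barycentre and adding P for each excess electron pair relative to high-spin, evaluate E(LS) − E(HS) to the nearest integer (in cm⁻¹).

Co is in group 9, so Co³⁺ is d⁶ (9 − 3 = 6).
High-spin: t₂g⁴ eg², CFSE = -0.4Δ₀ = -10746 cm⁻¹.
Low-spin t₂g⁶ eg⁰ gives -2.4Δ₀ = -64476 cm⁻¹, but forming 2 extra pairs costs 2P = 43110 cm⁻¹, so E(LS) = -64476 + 43110 = -21366 cm⁻¹.
E(LS) − E(HS) = -21366 − (-10746) = -10620 cm⁻¹.

-10620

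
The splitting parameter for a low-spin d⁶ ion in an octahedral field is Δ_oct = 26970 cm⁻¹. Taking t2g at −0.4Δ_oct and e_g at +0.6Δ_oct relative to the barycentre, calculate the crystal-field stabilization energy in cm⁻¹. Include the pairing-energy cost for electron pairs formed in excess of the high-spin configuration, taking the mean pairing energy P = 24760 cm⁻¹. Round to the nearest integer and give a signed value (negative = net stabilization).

Electron filling gives t2g^6 e_g^0.
Orbital CFSE = 6(-0.4) + 0(0.6) = -2.4Δ_oct = -2.4 × 26970 = -64728 cm⁻¹.
Pairing penalty: 3 pairs vs 1 in the high-spin reference → 2 extra × P = 49520 cm⁻¹.
Net CFSE = -64728 + 49520 = -15208 cm⁻¹.

-15208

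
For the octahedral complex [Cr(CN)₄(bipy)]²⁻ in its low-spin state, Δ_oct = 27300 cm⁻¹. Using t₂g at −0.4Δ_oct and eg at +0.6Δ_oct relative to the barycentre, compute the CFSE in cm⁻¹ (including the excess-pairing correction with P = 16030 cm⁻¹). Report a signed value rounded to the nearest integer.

-27650

Ligand charges: 4×(-1) from CN⁻ and 1×(+0) from bipy sum to -4; with overall charge -2, Cr is +2.
Cr is in group 6, so Cr²⁺ is d⁴ (6 − 2 = 4).
The d⁴ electrons fill as t₂g⁴ eg⁰.
CFSE(orbital) = 4×(-0.4Δ_oct) + 0×(0.6Δ_oct) = -1.6Δ_oct; with Δ_oct = 27300 cm⁻¹ that is -43680 cm⁻¹.
High-spin d⁴ would be t₂g³ eg¹ with 0 pairs; low-spin has 1, so 1 excess pair costs +1P = +16030 cm⁻¹.
Combining: -43680 + 16030 = -27650 cm⁻¹.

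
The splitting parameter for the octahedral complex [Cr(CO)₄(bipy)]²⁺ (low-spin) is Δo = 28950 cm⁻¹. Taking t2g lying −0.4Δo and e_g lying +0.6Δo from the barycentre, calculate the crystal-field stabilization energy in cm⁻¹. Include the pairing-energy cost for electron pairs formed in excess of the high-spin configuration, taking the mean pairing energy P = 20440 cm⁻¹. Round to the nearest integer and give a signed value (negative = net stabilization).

Ligand charges: 4×(+0) from CO and 1×(+0) from bipy sum to +0; with overall charge +2, Cr is +2.
Cr is in group 6, so Cr²⁺ is d⁴ (6 − 2 = 4).
The d⁴ electrons fill as t2g^4 e_g^0.
The orbital stabilization is -1.6Δo = -1.6 × 28950 = -46320 cm⁻¹.
High-spin d⁴ would be t2g^3 e_g^1 with 0 pairs; low-spin has 1, so 1 excess pair costs +1P = +20440 cm⁻¹.
Net CFSE = -46320 + 20440 = -25880 cm⁻¹.

-25880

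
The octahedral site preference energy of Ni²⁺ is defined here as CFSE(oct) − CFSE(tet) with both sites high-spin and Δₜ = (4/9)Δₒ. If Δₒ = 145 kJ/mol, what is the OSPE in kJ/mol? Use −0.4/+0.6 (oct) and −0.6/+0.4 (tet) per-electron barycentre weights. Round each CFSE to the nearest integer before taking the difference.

-122

Ni is in group 10, so Ni²⁺ is d⁸ (10 − 2 = 8).
In an octahedral site d⁸ (HS) is t₂g⁶ eg², giving CFSE(oct) = -1.2Δₒ = -174 kJ/mol.
Tetrahedral e⁴ t₂⁴ gives -0.8Δₜ = -0.8 × (4/9) × 145 = -52 kJ/mol.
OSPE = -174 − (-52) = -122 kJ/mol.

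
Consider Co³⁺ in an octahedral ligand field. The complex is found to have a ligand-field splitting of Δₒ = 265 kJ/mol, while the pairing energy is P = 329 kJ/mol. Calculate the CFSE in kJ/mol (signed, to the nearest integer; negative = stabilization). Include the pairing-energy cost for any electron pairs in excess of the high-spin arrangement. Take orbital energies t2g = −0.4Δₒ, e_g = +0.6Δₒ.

-106

Co sits in group 9; removing 3 electrons leaves Co³⁺ with 9 − 3 = 6 d electrons.
Δₒ < P, so pairing is avoided: the ground state is high-spin.
Filling d⁶ accordingly: t2g^4 e_g^2.
Orbital CFSE = -0.4Δₒ = -0.4 × 265 = -106 kJ/mol.
High-spin has no excess pairs, so no pairing correction applies.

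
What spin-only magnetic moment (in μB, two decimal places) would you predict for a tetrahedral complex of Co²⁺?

Co²⁺: group 9, so d-count = 9 − 2 = 7.
Tetrahedral fields are weak (Δₜ ≈ 4/9 Δₒ), so electrons fill high-spin.
Configuration: e^4 t2^3 → 3 unpaired electrons.
μ(spin-only) = √[3(3+2)] = √15 ≈ 3.87 μB.

3.87 μB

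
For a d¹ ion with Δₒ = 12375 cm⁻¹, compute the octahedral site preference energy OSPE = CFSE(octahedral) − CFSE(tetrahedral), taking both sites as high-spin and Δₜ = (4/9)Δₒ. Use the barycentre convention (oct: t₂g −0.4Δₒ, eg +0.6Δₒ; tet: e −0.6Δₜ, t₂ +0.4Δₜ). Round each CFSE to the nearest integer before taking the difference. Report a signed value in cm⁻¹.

In an octahedral site d¹ (HS) is t2g^1 e_g^0, giving CFSE(oct) = -0.4Δₒ = -4950 cm⁻¹.
Tetrahedral: e^1 t2^0, CFSE = 1(−0.6) + 0(+0.4) = -0.6Δₜ = -0.6 × (4/9) × 12375 = -3300 cm⁻¹.
OSPE = CFSE(oct) − CFSE(tet) = -4950 − (-3300) = -1650 cm⁻¹.

-1650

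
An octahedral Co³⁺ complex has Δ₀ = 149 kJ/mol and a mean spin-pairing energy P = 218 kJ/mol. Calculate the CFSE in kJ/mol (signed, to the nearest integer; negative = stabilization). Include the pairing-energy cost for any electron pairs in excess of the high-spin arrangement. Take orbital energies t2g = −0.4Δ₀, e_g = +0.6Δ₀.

-60

Group 9 minus oxidation state +3 gives a d⁶ configuration for Co³⁺.
Since Δ₀ = 149 kJ/mol < P = 218 kJ/mol, the complex adopts the high-spin configuration.
Configuration: t2g^4 e_g^2.
Orbital CFSE = -0.4Δ₀ = -0.4 × 149 = -60 kJ/mol.
High-spin has no excess pairs, so no pairing correction applies.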